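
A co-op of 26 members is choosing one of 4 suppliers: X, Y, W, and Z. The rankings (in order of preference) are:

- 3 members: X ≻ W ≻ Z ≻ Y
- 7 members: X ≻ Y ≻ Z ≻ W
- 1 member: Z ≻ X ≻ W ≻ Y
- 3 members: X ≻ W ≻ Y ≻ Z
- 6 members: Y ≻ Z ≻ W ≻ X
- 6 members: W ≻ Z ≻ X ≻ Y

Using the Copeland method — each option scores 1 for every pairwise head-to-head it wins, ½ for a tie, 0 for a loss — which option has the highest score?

X: beats Y and W; ties Z → score 2.5.
Y: beats Z; ties W; loses to X → score 1.5.
W: ties Y; loses to X and Z → score 0.5.
Z: beats W; ties X; loses to Y → score 1.5.
X has the best pairwise record.

X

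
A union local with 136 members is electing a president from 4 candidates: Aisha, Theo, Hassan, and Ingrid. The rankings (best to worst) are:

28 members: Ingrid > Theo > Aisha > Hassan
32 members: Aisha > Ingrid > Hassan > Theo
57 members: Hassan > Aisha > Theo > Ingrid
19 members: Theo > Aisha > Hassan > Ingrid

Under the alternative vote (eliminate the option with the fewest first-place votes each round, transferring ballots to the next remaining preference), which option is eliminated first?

Round 1: Aisha 32, Theo 19, Hassan 57, Ingrid 28. Eliminate Theo.

Theo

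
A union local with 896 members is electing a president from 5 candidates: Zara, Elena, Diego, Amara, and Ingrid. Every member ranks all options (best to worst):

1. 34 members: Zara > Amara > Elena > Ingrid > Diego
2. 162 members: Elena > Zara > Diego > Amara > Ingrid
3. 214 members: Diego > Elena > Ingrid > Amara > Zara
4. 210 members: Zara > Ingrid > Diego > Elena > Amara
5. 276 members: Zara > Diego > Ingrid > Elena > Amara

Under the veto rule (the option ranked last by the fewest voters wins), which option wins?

Elena

Last-place votes: Zara 214, Elena 0, Diego 34, Amara 486, Ingrid 162.
Elena is ranked last by the fewest voters, so Elena wins.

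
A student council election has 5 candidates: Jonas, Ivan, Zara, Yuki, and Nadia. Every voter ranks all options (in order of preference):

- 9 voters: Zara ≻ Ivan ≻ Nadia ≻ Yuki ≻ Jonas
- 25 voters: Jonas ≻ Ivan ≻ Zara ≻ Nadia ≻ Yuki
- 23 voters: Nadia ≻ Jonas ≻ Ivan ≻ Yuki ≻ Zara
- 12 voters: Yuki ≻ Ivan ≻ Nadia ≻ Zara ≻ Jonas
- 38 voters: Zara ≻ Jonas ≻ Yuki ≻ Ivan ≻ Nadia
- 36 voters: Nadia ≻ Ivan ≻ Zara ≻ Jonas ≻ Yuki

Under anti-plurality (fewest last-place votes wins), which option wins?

Ivan

Last-place votes: Jonas 21, Ivan 0, Zara 23, Yuki 61, Nadia 38.
Ivan is ranked last by the fewest voters, so Ivan wins.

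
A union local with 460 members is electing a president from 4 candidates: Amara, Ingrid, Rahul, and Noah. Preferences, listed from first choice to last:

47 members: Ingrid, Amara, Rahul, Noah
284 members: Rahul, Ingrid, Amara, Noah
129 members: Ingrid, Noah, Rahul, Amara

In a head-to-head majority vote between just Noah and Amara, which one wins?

Voters preferring Noah to Amara: 129; preferring Amara to Noah: 331.
Amara wins the head-to-head.

Amara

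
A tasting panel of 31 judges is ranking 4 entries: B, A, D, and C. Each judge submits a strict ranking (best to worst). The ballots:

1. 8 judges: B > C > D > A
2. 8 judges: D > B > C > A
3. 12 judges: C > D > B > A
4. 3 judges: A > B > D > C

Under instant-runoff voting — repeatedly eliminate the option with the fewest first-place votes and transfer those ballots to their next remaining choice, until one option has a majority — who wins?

B

Round 1: B 8, A 3, D 8, C 12. Eliminate A.
Round 2: B 11, D 8, C 12. Eliminate D.
Round 3: B 19, C 12. B has a majority.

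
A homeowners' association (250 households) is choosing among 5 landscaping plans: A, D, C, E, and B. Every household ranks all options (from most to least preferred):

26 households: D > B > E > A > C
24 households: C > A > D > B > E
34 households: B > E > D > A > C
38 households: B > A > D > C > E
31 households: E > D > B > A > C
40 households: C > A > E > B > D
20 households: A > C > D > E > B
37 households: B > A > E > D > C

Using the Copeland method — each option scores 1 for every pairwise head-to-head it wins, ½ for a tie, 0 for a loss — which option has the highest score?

B

A: beats D, C, and E; loses to B → score 3.
D: beats C; loses to A, E, and B → score 1.
C: loses to A, D, E, and B → score 0.
E: beats D and C; loses to A and B → score 2.
B: beats A, D, C, and E → score 4.
B has the best pairwise record.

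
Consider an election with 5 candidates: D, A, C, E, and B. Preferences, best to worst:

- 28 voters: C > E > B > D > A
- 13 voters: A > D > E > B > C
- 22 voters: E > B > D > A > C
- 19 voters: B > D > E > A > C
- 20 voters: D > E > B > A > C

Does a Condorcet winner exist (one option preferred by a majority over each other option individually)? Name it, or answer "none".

Checking pairwise contests:
B beats D 69–33.
D beats A 89–13.
D beats C 74–28.
D beats E 52–50.
E beats B 83–19.
Every option loses at least one head-to-head, so there is no Condorcet winner.

none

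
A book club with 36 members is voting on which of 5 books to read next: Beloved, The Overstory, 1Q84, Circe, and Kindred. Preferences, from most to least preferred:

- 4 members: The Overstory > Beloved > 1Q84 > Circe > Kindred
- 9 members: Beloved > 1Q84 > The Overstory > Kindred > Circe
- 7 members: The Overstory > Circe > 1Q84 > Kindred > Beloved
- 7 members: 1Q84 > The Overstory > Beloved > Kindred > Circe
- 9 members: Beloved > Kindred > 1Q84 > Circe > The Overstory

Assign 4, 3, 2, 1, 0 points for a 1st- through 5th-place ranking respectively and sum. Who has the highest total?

Beloved: 4·3 + 9·4 + 7·0 + 7·2 + 9·4 = 98
The Overstory: 4·4 + 9·2 + 7·4 + 7·3 + 9·0 = 83
1Q84: 4·2 + 9·3 + 7·2 + 7·4 + 9·2 = 95
Circe: 4·1 + 9·0 + 7·3 + 7·0 + 9·1 = 34
Kindred: 4·0 + 9·1 + 7·1 + 7·1 + 9·3 = 50
Beloved has the highest Borda score (98).

Beloved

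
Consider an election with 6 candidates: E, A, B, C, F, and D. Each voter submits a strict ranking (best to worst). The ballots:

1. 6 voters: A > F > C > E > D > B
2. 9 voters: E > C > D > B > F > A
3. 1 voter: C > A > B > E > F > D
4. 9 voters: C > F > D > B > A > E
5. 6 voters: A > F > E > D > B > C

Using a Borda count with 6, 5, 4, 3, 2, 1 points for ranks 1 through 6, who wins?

C

E: 6·3 + 9·6 + 1·3 + 9·1 + 6·4 = 108
A: 6·6 + 9·1 + 1·5 + 9·2 + 6·6 = 104
B: 6·1 + 9·3 + 1·4 + 9·3 + 6·2 = 76
C: 6·4 + 9·5 + 1·6 + 9·6 + 6·1 = 135
F: 6·5 + 9·2 + 1·2 + 9·5 + 6·5 = 125
D: 6·2 + 9·4 + 1·1 + 9·4 + 6·3 = 103
C has the highest Borda score (135).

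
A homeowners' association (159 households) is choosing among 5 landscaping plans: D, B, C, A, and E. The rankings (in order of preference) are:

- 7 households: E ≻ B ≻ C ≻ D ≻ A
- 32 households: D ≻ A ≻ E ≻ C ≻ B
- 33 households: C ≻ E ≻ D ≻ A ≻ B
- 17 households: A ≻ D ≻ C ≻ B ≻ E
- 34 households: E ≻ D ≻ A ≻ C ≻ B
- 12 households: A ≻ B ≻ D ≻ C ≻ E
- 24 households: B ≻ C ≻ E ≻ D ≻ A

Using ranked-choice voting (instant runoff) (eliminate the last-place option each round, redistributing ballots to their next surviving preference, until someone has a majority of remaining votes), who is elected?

Round 1: D 32, B 24, C 33, A 29, E 41. Eliminate B.
Round 2: D 32, C 57, A 29, E 41. Eliminate A.
Round 3: D 61, C 57, E 41. Eliminate E.
Round 4: D 95, C 64. D has a majority.

D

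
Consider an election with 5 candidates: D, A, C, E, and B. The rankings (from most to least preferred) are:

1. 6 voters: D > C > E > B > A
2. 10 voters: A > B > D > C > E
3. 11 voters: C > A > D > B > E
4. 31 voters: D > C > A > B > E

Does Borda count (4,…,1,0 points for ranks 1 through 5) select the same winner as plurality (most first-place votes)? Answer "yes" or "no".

yes

Borda — scores: D 190, A 135, C 165, E 12, B 78. Winner: D.
Plurality — first-place votes: D 37, A 10, C 11, E 0, B 0. Winner: D.
The two methods agree.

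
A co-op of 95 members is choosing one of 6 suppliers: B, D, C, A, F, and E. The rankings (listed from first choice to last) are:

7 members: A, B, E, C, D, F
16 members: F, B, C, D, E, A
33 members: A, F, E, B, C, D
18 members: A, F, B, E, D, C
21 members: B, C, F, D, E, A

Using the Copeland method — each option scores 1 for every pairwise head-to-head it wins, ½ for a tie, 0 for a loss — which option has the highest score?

A

B: beats D, C, and E; loses to A and F → score 3.
D: loses to B, C, A, F, and E → score 0.
C: beats D; loses to B, A, F, and E → score 1.
A: beats B, D, C, F, and E → score 5.
F: beats B, D, C, and E; loses to A → score 4.
E: beats D and C; loses to B, A, and F → score 2.
A has the best pairwise record.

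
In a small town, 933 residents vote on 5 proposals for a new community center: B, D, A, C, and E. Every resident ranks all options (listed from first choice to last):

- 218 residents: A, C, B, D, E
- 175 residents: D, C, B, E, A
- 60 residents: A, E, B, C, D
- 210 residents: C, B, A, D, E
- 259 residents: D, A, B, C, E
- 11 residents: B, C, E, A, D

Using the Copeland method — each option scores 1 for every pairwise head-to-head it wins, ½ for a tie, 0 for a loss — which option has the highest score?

A

B: beats D and E; loses to A and C → score 2.
D: beats E; loses to B, A, and C → score 1.
A: beats B, D, C, and E → score 4.
C: beats B, D, and E; loses to A → score 3.
E: loses to B, D, A, and C → score 0.
A has the best pairwise record.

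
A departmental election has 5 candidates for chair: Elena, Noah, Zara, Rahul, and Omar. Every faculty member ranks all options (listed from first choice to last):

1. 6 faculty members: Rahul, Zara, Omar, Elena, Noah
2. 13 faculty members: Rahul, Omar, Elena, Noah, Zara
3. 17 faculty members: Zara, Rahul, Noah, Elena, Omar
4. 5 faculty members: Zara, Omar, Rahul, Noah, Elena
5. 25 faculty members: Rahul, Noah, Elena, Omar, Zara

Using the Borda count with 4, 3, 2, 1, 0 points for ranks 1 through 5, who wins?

Elena: 6·1 + 13·2 + 17·1 + 5·0 + 25·2 = 99
Noah: 6·0 + 13·1 + 17·2 + 5·1 + 25·3 = 127
Zara: 6·3 + 13·0 + 17·4 + 5·4 + 25·0 = 106
Rahul: 6·4 + 13·4 + 17·3 + 5·2 + 25·4 = 237
Omar: 6·2 + 13·3 + 17·0 + 5·3 + 25·1 = 91
Rahul has the highest Borda score (237).

Rahul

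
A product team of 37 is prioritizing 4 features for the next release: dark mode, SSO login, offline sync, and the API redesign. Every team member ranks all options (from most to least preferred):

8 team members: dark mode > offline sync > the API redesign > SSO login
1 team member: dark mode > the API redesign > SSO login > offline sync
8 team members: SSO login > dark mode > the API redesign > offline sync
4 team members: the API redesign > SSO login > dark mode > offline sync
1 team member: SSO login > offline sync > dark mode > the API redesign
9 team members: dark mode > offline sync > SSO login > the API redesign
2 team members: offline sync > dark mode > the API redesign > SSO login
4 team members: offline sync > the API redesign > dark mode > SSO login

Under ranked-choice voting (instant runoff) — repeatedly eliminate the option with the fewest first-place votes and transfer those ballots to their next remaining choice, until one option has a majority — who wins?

Round 1: dark mode 18, SSO login 9, offline sync 6, the API redesign 4. Eliminate the API redesign.
Round 2: dark mode 18, SSO login 13, offline sync 6. Eliminate offline sync.
Round 3: dark mode 24, SSO login 13. Dark mode has a majority.

dark mode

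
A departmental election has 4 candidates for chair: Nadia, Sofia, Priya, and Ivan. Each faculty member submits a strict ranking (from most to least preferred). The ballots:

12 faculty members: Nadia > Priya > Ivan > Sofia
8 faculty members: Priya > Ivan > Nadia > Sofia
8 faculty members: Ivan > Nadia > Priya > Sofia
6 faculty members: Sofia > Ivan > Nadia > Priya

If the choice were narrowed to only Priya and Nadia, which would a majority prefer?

Nadia

Voters preferring Priya to Nadia: 8; preferring Nadia to Priya: 26.
Nadia wins the head-to-head.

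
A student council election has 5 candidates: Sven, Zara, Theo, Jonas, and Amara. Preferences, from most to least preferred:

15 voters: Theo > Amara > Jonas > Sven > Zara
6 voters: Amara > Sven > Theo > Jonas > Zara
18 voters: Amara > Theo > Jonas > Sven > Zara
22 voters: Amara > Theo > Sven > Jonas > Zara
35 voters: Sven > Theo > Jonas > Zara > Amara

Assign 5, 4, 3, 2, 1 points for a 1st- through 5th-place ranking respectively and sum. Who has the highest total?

Theo

Sven: 15·2 + 6·4 + 18·2 + 22·3 + 35·5 = 331
Zara: 15·1 + 6·1 + 18·1 + 22·1 + 35·2 = 131
Theo: 15·5 + 6·3 + 18·4 + 22·4 + 35·4 = 393
Jonas: 15·3 + 6·2 + 18·3 + 22·2 + 35·3 = 260
Amara: 15·4 + 6·5 + 18·5 + 22·5 + 35·1 = 325
Theo has the highest Borda score (393).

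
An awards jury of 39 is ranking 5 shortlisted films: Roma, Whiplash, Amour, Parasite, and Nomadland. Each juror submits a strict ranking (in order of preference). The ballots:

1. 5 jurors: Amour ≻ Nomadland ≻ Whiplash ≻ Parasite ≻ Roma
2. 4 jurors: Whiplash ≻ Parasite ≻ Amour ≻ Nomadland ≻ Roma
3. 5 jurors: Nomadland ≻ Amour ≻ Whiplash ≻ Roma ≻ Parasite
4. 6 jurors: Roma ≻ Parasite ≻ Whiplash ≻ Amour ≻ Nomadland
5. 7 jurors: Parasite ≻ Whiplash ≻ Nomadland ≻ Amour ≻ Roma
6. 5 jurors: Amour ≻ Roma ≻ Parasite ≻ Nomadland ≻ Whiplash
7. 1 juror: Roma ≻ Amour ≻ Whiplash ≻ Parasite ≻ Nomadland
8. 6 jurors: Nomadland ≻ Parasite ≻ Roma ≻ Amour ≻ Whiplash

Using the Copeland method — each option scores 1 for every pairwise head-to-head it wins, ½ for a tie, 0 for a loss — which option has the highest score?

Parasite

Roma: loses to Whiplash, Amour, Parasite, and Nomadland → score 0.
Whiplash: beats Roma; loses to Amour, Parasite, and Nomadland → score 1.
Amour: beats Roma, Whiplash, and Nomadland; loses to Parasite → score 3.
Parasite: beats Roma, Whiplash, Amour, and Nomadland → score 4.
Nomadland: beats Roma and Whiplash; loses to Amour and Parasite → score 2.
Parasite has the best pairwise record.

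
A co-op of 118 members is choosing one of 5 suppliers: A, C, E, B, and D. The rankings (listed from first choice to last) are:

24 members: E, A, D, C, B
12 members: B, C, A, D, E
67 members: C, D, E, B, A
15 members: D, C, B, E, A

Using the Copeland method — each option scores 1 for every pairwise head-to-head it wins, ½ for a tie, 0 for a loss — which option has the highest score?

A: loses to C, E, B, and D → score 0.
C: beats A, E, B, and D → score 4.
E: beats A and B; loses to C and D → score 2.
B: beats A; loses to C, E, and D → score 1.
D: beats A, E, and B; loses to C → score 3.
C has the best pairwise record.

C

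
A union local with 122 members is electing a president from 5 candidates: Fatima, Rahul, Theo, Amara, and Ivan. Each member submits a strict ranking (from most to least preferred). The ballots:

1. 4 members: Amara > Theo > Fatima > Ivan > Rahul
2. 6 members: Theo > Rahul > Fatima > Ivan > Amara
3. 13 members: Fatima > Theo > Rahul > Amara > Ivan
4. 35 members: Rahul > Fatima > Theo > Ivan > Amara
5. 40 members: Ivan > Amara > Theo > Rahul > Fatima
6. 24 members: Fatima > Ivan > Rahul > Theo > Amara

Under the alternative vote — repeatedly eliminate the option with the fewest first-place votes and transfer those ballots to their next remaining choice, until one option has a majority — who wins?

Rahul

Round 1: Fatima 37, Rahul 35, Theo 6, Amara 4, Ivan 40. Eliminate Amara.
Round 2: Fatima 37, Rahul 35, Theo 10, Ivan 40. Eliminate Theo.
Round 3: Fatima 41, Rahul 41, Ivan 40. Eliminate Ivan.
Round 4: Fatima 41, Rahul 81. Rahul has a majority.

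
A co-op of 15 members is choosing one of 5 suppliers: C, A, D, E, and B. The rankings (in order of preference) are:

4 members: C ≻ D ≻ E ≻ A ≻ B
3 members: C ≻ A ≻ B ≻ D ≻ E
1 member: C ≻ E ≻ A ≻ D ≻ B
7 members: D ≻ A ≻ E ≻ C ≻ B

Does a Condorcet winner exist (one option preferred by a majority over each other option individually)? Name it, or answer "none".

C

C vs A: 8–7 for C.
C vs D: 8–7 for C.
C vs E: 8–7 for C.
C vs B: 15–0 for C.
C beats every other option head-to-head.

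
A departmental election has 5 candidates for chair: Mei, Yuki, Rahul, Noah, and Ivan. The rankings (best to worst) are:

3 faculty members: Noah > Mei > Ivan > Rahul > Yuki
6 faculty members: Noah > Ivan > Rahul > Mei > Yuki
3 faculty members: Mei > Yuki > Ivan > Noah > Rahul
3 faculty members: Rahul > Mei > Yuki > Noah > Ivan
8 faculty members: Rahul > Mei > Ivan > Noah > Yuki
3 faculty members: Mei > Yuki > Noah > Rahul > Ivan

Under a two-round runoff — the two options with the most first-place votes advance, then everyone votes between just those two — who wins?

Round 1 first-place votes: Mei 6, Yuki 0, Rahul 11, Noah 9, Ivan 0.
Rahul and Noah advance.
Runoff: Rahul is preferred to Noah by 11 voters; Noah by 15.
Noah wins the runoff.

Noah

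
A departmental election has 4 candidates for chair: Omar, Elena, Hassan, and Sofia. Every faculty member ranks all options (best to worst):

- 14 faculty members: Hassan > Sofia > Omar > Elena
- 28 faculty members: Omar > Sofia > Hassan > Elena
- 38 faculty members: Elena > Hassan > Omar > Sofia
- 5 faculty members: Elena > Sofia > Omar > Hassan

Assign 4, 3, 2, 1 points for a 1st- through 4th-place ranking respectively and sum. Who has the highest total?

Hassan

Omar: 14·2 + 28·4 + 38·2 + 5·2 = 226
Elena: 14·1 + 28·1 + 38·4 + 5·4 = 214
Hassan: 14·4 + 28·2 + 38·3 + 5·1 = 231
Sofia: 14·3 + 28·3 + 38·1 + 5·3 = 179
Hassan has the highest Borda score (231).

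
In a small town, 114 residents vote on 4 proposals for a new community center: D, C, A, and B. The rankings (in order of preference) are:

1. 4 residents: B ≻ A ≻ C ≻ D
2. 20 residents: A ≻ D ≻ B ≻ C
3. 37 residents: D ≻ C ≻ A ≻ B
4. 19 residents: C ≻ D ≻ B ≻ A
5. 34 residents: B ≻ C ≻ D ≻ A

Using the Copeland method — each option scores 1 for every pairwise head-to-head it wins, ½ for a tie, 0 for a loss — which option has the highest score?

D: beats A and B; ties C → score 2.5.
C: beats A; ties D; loses to B → score 1.5.
A: ties B; loses to D and C → score 0.5.
B: beats C; ties A; loses to D → score 1.5.
D has the best pairwise record.

D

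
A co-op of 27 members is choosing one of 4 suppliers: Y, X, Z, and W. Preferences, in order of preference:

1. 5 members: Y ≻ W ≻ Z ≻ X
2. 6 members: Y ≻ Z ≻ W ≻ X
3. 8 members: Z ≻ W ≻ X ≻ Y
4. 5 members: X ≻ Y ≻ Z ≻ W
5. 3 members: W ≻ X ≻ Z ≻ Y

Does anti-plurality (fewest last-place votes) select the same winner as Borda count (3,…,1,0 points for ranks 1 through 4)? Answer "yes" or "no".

Anti-plurality — last-place votes: Y 11, X 11, Z 0, W 5. Winner: Z.
Borda — scores: Y 43, X 29, Z 49, W 41. Winner: Z.
The two methods agree.

yes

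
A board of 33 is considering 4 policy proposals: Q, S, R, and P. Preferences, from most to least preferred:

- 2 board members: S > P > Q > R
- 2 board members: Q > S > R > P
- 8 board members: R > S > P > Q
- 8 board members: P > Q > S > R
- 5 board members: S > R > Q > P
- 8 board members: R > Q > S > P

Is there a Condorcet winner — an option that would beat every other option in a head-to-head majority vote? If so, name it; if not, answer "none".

Checking pairwise contests:
R beats Q 21–12.
Q beats S 18–15.
S beats R 17–16.
S beats P 25–8.
Every option loses at least one head-to-head, so there is no Condorcet winner.

none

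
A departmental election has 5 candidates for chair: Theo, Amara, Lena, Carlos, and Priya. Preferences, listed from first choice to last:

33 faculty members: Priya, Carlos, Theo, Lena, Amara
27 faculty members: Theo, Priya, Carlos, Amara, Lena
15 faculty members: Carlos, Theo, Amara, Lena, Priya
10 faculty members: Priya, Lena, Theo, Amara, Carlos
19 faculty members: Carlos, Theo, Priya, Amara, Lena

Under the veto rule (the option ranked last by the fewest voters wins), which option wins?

Theo

Last-place votes: Theo 0, Amara 33, Lena 46, Carlos 10, Priya 15.
Theo is ranked last by the fewest voters, so Theo wins.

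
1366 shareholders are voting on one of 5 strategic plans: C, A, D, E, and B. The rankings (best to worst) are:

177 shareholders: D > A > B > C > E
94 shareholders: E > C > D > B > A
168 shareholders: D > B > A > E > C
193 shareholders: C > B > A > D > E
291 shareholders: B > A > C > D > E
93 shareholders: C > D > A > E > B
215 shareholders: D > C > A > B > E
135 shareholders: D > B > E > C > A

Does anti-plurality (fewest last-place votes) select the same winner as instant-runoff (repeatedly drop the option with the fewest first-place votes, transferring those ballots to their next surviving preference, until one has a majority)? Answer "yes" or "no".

yes

Anti-plurality — last-place votes: C 168, A 229, D 0, E 876, B 93. Winner: D.
Instant-runoff — R1 C 286, A 0, D 695, E 94, B 291 (D winner). Winner: D.
The two methods agree.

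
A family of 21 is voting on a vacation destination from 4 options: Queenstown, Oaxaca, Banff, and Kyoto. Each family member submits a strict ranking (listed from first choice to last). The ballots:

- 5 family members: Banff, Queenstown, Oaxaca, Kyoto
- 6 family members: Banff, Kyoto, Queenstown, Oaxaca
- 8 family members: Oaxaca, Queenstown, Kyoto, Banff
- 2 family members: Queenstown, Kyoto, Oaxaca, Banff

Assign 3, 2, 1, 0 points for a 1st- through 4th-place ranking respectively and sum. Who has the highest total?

Queenstown

Queenstown: 5·2 + 6·1 + 8·2 + 2·3 = 38
Oaxaca: 5·1 + 6·0 + 8·3 + 2·1 = 31
Banff: 5·3 + 6·3 + 8·0 + 2·0 = 33
Kyoto: 5·0 + 6·2 + 8·1 + 2·2 = 24
Queenstown has the highest Borda score (38).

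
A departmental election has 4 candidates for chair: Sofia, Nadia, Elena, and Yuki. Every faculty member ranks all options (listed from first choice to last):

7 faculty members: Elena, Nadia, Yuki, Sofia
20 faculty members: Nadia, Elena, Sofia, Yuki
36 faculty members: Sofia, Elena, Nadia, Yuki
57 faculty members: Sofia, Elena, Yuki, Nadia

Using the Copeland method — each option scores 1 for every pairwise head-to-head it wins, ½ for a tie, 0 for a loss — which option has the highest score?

Sofia: beats Nadia, Elena, and Yuki → score 3.
Nadia: beats Yuki; loses to Sofia and Elena → score 1.
Elena: beats Nadia and Yuki; loses to Sofia → score 2.
Yuki: loses to Sofia, Nadia, and Elena → score 0.
Sofia has the best pairwise record.

Sofia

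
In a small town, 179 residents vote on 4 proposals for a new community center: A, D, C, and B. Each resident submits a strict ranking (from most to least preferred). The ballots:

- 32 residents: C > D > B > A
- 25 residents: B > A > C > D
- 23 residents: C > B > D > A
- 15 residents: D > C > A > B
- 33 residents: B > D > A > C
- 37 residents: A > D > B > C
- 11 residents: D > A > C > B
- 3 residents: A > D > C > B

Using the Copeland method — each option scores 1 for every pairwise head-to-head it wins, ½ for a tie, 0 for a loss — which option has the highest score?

A: beats C; loses to D and B → score 1.
D: beats A, C, and B → score 3.
C: loses to A, D, and B → score 0.
B: beats A and C; loses to D → score 2.
D has the best pairwise record.

D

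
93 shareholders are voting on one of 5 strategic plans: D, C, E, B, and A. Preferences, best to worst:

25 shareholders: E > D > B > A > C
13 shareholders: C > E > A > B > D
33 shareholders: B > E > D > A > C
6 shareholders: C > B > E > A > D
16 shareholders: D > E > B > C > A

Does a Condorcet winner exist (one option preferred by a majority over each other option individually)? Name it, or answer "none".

E

E vs D: 77–16 for E.
E vs C: 74–19 for E.
E vs B: 54–39 for E.
E vs A: 93–0 for E.
E beats every other option head-to-head.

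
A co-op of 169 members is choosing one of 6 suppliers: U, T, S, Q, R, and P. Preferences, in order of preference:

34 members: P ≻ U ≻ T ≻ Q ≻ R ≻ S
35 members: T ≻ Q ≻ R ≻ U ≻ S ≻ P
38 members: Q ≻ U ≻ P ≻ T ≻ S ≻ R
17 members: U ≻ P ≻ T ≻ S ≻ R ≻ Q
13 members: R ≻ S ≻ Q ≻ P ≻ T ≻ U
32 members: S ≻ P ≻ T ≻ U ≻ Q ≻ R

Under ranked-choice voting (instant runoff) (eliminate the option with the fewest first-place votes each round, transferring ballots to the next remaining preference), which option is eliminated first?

R

Round 1: U 17, T 35, S 32, Q 38, R 13, P 34. Eliminate R.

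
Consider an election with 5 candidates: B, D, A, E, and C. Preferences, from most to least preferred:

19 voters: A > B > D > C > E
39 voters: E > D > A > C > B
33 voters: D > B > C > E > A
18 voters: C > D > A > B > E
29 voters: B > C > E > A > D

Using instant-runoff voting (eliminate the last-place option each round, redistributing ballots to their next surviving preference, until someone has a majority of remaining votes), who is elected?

Round 1: B 29, D 33, A 19, E 39, C 18. Eliminate C.
Round 2: B 29, D 51, A 19, E 39. Eliminate A.
Round 3: B 48, D 51, E 39. Eliminate E.
Round 4: B 48, D 90. D has a majority.

D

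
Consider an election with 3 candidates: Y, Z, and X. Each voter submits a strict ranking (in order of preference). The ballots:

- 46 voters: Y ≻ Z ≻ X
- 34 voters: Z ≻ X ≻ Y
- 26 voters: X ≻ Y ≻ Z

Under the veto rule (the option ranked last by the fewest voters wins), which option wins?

Z

Last-place votes: Y 34, Z 26, X 46.
Z is ranked last by the fewest voters, so Z wins.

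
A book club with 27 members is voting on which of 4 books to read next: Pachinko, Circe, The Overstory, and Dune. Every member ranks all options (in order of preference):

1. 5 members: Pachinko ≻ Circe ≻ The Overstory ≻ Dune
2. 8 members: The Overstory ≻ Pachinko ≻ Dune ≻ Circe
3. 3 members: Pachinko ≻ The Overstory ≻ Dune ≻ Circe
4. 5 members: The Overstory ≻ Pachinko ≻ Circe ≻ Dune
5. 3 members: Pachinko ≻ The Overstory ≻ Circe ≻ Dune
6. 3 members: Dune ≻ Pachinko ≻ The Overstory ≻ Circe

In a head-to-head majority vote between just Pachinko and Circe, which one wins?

Pachinko

Voters preferring Pachinko to Circe: 27; preferring Circe to Pachinko: 0.
Pachinko wins the head-to-head.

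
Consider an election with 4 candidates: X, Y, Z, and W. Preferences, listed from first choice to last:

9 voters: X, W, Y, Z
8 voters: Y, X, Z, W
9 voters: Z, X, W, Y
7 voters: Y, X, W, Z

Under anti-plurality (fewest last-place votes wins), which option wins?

Last-place votes: X 0, Y 9, Z 16, W 8.
X is ranked last by the fewest voters, so X wins.

X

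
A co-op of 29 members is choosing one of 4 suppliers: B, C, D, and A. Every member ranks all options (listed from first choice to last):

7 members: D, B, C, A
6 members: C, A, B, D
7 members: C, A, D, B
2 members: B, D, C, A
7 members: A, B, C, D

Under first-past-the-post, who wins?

C

First-place votes: B 2, C 13, D 7, A 7.
C has the most first-place votes.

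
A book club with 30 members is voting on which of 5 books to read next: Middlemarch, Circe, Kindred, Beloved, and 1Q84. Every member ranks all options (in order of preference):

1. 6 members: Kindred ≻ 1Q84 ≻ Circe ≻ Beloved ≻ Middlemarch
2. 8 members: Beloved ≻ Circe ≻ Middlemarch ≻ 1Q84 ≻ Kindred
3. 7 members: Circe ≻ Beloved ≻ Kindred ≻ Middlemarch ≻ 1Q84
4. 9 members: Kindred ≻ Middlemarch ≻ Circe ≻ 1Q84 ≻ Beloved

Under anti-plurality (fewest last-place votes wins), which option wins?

Last-place votes: Middlemarch 6, Circe 0, Kindred 8, Beloved 9, 1Q84 7.
Circe is ranked last by the fewest voters, so Circe wins.

Circe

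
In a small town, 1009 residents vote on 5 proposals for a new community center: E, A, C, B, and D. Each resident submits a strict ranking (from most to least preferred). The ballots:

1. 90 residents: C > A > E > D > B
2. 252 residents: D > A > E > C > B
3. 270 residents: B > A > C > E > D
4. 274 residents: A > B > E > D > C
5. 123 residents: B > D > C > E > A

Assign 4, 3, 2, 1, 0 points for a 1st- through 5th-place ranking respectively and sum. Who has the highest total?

A

E: 90·2 + 252·2 + 270·1 + 274·2 + 123·1 = 1625
A: 90·3 + 252·3 + 270·3 + 274·4 + 123·0 = 2932
C: 90·4 + 252·1 + 270·2 + 274·0 + 123·2 = 1398
B: 90·0 + 252·0 + 270·4 + 274·3 + 123·4 = 2394
D: 90·1 + 252·4 + 270·0 + 274·1 + 123·3 = 1741
A has the highest Borda score (2932).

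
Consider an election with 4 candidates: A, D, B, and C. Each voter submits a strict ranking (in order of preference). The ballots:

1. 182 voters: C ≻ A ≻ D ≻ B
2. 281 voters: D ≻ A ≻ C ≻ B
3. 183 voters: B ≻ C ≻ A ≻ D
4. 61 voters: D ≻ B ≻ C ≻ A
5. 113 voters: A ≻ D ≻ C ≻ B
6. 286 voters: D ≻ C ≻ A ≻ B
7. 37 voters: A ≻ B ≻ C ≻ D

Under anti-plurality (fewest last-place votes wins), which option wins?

Last-place votes: A 61, D 220, B 862, C 0.
C is ranked last by the fewest voters, so C wins.

C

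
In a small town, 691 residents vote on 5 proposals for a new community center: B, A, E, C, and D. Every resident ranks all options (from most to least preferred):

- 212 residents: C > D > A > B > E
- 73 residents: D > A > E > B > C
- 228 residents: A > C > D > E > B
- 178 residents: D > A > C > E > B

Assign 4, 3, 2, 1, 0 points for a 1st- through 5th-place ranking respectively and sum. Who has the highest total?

B: 212·1 + 73·1 + 228·0 + 178·0 = 285
A: 212·2 + 73·3 + 228·4 + 178·3 = 2089
E: 212·0 + 73·2 + 228·1 + 178·1 = 552
C: 212·4 + 73·0 + 228·3 + 178·2 = 1888
D: 212·3 + 73·4 + 228·2 + 178·4 = 2096
D has the highest Borda score (2096).

D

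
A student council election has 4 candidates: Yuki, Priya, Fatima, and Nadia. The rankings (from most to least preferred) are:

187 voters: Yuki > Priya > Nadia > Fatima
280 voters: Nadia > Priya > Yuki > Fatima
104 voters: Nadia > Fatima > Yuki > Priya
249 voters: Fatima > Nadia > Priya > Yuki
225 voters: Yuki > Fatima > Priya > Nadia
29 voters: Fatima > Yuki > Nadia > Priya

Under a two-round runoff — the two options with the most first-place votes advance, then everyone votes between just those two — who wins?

Nadia

Round 1 first-place votes: Yuki 412, Priya 0, Fatima 278, Nadia 384.
Yuki and Nadia advance.
Runoff: Yuki is preferred to Nadia by 441 voters; Nadia by 633.
Nadia wins the runoff.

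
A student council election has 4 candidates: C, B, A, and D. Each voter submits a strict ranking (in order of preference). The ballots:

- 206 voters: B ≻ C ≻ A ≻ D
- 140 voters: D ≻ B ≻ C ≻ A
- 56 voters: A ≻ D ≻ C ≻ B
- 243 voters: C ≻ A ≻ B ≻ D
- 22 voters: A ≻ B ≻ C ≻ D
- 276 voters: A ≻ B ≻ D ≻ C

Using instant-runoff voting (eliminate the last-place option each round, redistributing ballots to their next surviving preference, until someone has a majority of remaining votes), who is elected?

Round 1: C 243, B 206, A 354, D 140. Eliminate D.
Round 2: C 243, B 346, A 354. Eliminate C.
Round 3: B 346, A 597. A has a majority.

A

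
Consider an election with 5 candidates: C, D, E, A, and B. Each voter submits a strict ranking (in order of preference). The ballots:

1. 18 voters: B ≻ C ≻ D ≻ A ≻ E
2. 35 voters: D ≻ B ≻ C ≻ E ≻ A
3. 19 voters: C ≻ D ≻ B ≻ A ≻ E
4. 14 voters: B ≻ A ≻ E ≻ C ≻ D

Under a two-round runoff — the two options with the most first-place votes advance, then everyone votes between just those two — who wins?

Round 1 first-place votes: C 19, D 35, E 0, A 0, B 32.
D and B advance.
Runoff: D is preferred to B by 54 voters; B by 32.
D wins the runoff.

D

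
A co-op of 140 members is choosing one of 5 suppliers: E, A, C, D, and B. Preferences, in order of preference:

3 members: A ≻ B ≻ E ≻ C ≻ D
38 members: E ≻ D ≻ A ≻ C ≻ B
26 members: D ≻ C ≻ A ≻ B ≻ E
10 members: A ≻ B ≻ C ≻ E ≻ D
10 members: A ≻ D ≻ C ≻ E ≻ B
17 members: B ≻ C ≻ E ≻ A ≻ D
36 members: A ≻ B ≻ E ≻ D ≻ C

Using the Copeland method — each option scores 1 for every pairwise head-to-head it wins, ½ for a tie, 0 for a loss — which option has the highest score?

A

E: beats C and D; loses to A and B → score 2.
A: beats E, C, D, and B → score 4.
C: beats B; loses to E, A, and D → score 1.
D: beats C and B; loses to E and A → score 2.
B: beats E; loses to A, C, and D → score 1.
A has the best pairwise record.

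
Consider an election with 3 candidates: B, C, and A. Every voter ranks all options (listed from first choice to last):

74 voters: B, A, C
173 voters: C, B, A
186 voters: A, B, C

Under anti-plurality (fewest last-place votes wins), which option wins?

B

Last-place votes: B 0, C 260, A 173.
B is ranked last by the fewest voters, so B wins.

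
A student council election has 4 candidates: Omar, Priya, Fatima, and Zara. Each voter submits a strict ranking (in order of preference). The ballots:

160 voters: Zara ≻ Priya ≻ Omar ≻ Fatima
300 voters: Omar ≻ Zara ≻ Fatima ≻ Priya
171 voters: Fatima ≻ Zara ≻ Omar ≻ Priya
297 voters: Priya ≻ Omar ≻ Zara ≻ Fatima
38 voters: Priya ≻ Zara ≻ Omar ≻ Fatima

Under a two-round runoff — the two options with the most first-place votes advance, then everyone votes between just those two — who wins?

Round 1 first-place votes: Omar 300, Priya 335, Fatima 171, Zara 160.
Priya and Omar advance.
Runoff: Priya is preferred to Omar by 495 voters; Omar by 471.
Priya wins the runoff.

Priya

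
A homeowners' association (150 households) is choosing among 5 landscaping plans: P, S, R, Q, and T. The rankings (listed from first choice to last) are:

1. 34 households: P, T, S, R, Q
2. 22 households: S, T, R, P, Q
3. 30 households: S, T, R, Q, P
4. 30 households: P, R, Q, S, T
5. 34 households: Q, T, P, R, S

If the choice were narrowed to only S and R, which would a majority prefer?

S

Voters preferring S to R: 86; preferring R to S: 64.
S wins the head-to-head.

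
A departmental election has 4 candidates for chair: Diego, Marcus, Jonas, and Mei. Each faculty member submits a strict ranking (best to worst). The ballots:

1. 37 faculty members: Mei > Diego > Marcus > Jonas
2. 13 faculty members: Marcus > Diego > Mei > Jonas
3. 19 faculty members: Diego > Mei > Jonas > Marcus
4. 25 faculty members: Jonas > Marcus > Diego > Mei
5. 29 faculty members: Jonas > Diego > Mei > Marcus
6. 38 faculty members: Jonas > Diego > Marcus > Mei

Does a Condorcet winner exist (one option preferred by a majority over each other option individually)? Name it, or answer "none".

Jonas

Jonas vs Diego: 92–69 for Jonas.
Jonas vs Marcus: 111–50 for Jonas.
Jonas vs Mei: 92–69 for Jonas.
Jonas beats every other option head-to-head.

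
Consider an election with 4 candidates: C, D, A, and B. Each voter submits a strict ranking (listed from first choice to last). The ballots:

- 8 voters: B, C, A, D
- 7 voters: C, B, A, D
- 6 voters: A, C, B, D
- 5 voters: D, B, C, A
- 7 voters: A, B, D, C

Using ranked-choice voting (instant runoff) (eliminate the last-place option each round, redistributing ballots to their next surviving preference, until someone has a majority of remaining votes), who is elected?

B

Round 1: C 7, D 5, A 13, B 8. Eliminate D.
Round 2: C 7, A 13, B 13. Eliminate C.
Round 3: A 13, B 20. B has a majority.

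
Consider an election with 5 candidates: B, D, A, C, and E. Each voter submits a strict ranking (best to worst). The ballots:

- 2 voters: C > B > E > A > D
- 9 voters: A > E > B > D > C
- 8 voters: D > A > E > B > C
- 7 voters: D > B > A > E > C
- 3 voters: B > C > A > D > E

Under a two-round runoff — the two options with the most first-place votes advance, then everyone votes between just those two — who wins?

D

Round 1 first-place votes: B 3, D 15, A 9, C 2, E 0.
D and A advance.
Runoff: D is preferred to A by 15 voters; A by 14.
D wins the runoff.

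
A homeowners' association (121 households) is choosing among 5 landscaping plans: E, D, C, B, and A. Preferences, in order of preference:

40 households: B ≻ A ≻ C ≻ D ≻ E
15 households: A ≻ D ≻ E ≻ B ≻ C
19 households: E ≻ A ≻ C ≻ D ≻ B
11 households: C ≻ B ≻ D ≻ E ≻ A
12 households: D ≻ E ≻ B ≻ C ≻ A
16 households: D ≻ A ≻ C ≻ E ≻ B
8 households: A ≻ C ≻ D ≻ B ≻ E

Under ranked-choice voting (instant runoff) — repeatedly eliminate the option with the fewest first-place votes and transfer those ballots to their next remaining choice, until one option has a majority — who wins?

B

Round 1: E 19, D 28, C 11, B 40, A 23. Eliminate C.
Round 2: E 19, D 28, B 51, A 23. Eliminate E.
Round 3: D 28, B 51, A 42. Eliminate D.
Round 4: B 63, A 58. B has a majority.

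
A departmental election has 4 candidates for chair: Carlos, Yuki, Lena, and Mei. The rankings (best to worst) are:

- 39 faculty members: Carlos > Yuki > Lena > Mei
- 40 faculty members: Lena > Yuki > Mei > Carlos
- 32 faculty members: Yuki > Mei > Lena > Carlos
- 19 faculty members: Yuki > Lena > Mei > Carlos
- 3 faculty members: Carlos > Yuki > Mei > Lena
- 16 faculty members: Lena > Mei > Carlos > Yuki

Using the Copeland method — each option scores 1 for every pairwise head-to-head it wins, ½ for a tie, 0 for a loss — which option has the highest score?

Yuki

Carlos: loses to Yuki, Lena, and Mei → score 0.
Yuki: beats Carlos, Lena, and Mei → score 3.
Lena: beats Carlos and Mei; loses to Yuki → score 2.
Mei: beats Carlos; loses to Yuki and Lena → score 1.
Yuki has the best pairwise record.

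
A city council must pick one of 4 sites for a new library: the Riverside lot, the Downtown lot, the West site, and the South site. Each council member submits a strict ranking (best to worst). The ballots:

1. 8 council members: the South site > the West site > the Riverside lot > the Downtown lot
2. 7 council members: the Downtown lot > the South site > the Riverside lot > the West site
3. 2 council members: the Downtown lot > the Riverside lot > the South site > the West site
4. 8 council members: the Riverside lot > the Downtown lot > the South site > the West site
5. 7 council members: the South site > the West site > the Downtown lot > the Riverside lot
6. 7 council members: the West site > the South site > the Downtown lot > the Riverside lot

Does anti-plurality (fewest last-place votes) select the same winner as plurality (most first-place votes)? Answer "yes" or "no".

Anti-plurality — last-place votes: the Riverside lot 14, the Downtown lot 8, the West site 17, the South site 0. Winner: the South site.
Plurality — first-place votes: the Riverside lot 8, the Downtown lot 9, the West site 7, the South site 15. Winner: the South site.
The two methods agree.

yes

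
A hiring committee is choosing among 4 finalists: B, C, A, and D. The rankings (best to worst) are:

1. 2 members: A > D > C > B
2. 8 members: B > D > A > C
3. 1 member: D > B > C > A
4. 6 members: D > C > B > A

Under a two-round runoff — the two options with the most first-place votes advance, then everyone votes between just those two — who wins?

D

Round 1 first-place votes: B 8, C 0, A 2, D 7.
B and D advance.
Runoff: B is preferred to D by 8 voters; D by 9.
D wins the runoff.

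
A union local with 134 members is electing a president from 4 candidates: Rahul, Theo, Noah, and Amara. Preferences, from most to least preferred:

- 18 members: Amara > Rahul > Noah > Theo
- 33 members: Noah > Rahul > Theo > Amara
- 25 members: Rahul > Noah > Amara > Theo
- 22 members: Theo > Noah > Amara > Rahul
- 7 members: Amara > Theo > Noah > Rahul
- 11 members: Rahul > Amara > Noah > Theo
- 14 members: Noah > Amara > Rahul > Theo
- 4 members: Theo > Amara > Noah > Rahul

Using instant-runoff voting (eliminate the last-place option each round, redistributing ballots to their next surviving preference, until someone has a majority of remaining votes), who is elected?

Round 1: Rahul 36, Theo 26, Noah 47, Amara 25. Eliminate Amara.
Round 2: Rahul 54, Theo 33, Noah 47. Eliminate Theo.
Round 3: Rahul 54, Noah 80. Noah has a majority.

Noah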